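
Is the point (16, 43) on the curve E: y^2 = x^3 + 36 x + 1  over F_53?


Check whether y^2 = x^3 + 36 x + 1 (mod 53) for (x, y) = (16, 43).
LHS: y^2 = 43^2 mod 53 = 47
RHS: x^3 + 36 x + 1 = 16^3 + 36*16 + 1 mod 53 = 9
LHS != RHS

No, not on the curve


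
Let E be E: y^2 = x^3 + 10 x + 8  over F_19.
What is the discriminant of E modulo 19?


4 a^3 + 27 b^2 = 4*10^3 + 27*8^2 = 4000 + 1728 = 5728
Delta = -16 * (5728) = -91648
Delta mod 19 = 8

Delta = 8 (mod 19)


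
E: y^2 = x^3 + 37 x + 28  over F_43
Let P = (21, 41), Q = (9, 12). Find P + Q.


P != Q, so use the chord formula.
s = (y2 - y1) / (x2 - x1) = (14) / (31) mod 43 = 6
x3 = s^2 - x1 - x2 mod 43 = 6^2 - 21 - 9 = 6
y3 = s (x1 - x3) - y1 mod 43 = 6 * (21 - 6) - 41 = 6

P + Q = (6, 6)


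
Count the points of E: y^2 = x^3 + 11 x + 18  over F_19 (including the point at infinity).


For each x in F_19, count y with y^2 = x^3 + 11 x + 18 mod 19:
  x = 1: RHS = 11, y in [7, 12]  -> 2 point(s)
  x = 7: RHS = 1, y in [1, 18]  -> 2 point(s)
  x = 10: RHS = 7, y in [8, 11]  -> 2 point(s)
  x = 11: RHS = 7, y in [8, 11]  -> 2 point(s)
  x = 12: RHS = 16, y in [4, 15]  -> 2 point(s)
  x = 14: RHS = 9, y in [3, 16]  -> 2 point(s)
  x = 15: RHS = 5, y in [9, 10]  -> 2 point(s)
  x = 17: RHS = 7, y in [8, 11]  -> 2 point(s)
  x = 18: RHS = 6, y in [5, 14]  -> 2 point(s)
Affine points: 18. Add the point at infinity: total = 19.

#E(F_19) = 19


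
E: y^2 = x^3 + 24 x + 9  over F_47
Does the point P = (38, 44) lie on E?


Check whether y^2 = x^3 + 24 x + 9 (mod 47) for (x, y) = (38, 44).
LHS: y^2 = 44^2 mod 47 = 9
RHS: x^3 + 24 x + 9 = 38^3 + 24*38 + 9 mod 47 = 4
LHS != RHS

No, not on the curve


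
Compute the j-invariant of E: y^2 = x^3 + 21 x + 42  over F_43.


Delta = -16(4 a^3 + 27 b^2) mod 43 = 6
-1728 * (4 a)^3 = -1728 * (4*21)^3 mod 43 = 21
j = 21 * 6^(-1) mod 43 = 25

j = 25 (mod 43)


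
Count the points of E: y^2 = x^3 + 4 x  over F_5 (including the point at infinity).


For each x in F_5, count y with y^2 = x^3 + 4 x + 0 mod 5:
  x = 0: RHS = 0, y in [0]  -> 1 point(s)
  x = 1: RHS = 0, y in [0]  -> 1 point(s)
  x = 2: RHS = 1, y in [1, 4]  -> 2 point(s)
  x = 3: RHS = 4, y in [2, 3]  -> 2 point(s)
  x = 4: RHS = 0, y in [0]  -> 1 point(s)
Affine points: 7. Add the point at infinity: total = 8.

#E(F_5) = 8


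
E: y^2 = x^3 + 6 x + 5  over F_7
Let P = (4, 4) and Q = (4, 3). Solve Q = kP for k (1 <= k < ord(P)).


Enumerate multiples of P until we hit Q = (4, 3):
  1P = (4, 4)
  2P = (3, 1)
  3P = (2, 2)
  4P = (2, 5)
  5P = (3, 6)
  6P = (4, 3)
Match found at i = 6.

k = 6


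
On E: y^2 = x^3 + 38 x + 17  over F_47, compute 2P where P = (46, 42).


Doubling: s = (3 x1^2 + a) / (2 y1)
s = (3*46^2 + 38) / (2*42) mod 47 = 10
x3 = s^2 - 2 x1 mod 47 = 10^2 - 2*46 = 8
y3 = s (x1 - x3) - y1 mod 47 = 10 * (46 - 8) - 42 = 9

2P = (8, 9)


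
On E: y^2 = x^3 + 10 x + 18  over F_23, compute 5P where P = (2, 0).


k = 5 = 101_2 (binary, LSB first: 101)
Double-and-add from P = (2, 0):
  bit 0 = 1: acc = O + (2, 0) = (2, 0)
  bit 1 = 0: acc unchanged = (2, 0)
  bit 2 = 1: acc = (2, 0) + O = (2, 0)

5P = (2, 0)


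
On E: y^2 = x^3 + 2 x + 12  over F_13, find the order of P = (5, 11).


Compute successive multiples of P until we hit O:
  1P = (5, 11)
  2P = (12, 10)
  3P = (0, 5)
  4P = (11, 0)
  5P = (0, 8)
  6P = (12, 3)
  7P = (5, 2)
  8P = O

ord(P) = 8


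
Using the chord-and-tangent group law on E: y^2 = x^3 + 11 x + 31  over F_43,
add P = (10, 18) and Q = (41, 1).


P != Q, so use the chord formula.
s = (y2 - y1) / (x2 - x1) = (26) / (31) mod 43 = 5
x3 = s^2 - x1 - x2 mod 43 = 5^2 - 10 - 41 = 17
y3 = s (x1 - x3) - y1 mod 43 = 5 * (10 - 17) - 18 = 33

P + Q = (17, 33)


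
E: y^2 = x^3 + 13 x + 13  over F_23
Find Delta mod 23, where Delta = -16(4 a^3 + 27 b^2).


4 a^3 + 27 b^2 = 4*13^3 + 27*13^2 = 8788 + 4563 = 13351
Delta = -16 * (13351) = -213616
Delta mod 23 = 8

Delta = 8 (mod 23)


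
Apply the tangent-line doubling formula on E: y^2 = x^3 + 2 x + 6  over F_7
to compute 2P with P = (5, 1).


Doubling: s = (3 x1^2 + a) / (2 y1)
s = (3*5^2 + 2) / (2*1) mod 7 = 0
x3 = s^2 - 2 x1 mod 7 = 0^2 - 2*5 = 4
y3 = s (x1 - x3) - y1 mod 7 = 0 * (5 - 4) - 1 = 6

2P = (4, 6)


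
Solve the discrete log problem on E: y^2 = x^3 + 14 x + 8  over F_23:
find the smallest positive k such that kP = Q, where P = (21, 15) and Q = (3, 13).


Enumerate multiples of P until we hit Q = (3, 13):
  1P = (21, 15)
  2P = (7, 14)
  3P = (20, 13)
  4P = (9, 9)
  5P = (22, 19)
  6P = (19, 16)
  7P = (12, 15)
  8P = (13, 8)
  9P = (16, 21)
  10P = (4, 6)
  11P = (6, 20)
  12P = (14, 21)
  13P = (0, 13)
  14P = (3, 13)
Match found at i = 14.

k = 14


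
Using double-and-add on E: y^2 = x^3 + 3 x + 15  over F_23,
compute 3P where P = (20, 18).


k = 3 = 11_2 (binary, LSB first: 11)
Double-and-add from P = (20, 18):
  bit 0 = 1: acc = O + (20, 18) = (20, 18)
  bit 1 = 1: acc = (20, 18) + (15, 13) = (12, 13)

3P = (12, 13)


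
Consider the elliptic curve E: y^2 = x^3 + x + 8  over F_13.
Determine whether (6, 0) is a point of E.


Check whether y^2 = x^3 + 1 x + 8 (mod 13) for (x, y) = (6, 0).
LHS: y^2 = 0^2 mod 13 = 0
RHS: x^3 + 1 x + 8 = 6^3 + 1*6 + 8 mod 13 = 9
LHS != RHS

No, not on the curve


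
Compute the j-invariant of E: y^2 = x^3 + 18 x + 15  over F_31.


Delta = -16(4 a^3 + 27 b^2) mod 31 = 8
-1728 * (4 a)^3 = -1728 * (4*18)^3 mod 31 = 2
j = 2 * 8^(-1) mod 31 = 8

j = 8 (mod 31)


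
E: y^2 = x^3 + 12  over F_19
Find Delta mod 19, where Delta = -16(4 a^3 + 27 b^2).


4 a^3 + 27 b^2 = 4*0^3 + 27*12^2 = 0 + 3888 = 3888
Delta = -16 * (3888) = -62208
Delta mod 19 = 17

Delta = 17 (mod 19)


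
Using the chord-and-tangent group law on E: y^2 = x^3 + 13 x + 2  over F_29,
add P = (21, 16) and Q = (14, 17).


P != Q, so use the chord formula.
s = (y2 - y1) / (x2 - x1) = (1) / (22) mod 29 = 4
x3 = s^2 - x1 - x2 mod 29 = 4^2 - 21 - 14 = 10
y3 = s (x1 - x3) - y1 mod 29 = 4 * (21 - 10) - 16 = 28

P + Q = (10, 28)


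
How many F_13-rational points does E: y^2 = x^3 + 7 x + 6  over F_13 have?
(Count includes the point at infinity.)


For each x in F_13, count y with y^2 = x^3 + 7 x + 6 mod 13:
  x = 1: RHS = 1, y in [1, 12]  -> 2 point(s)
  x = 5: RHS = 10, y in [6, 7]  -> 2 point(s)
  x = 6: RHS = 4, y in [2, 11]  -> 2 point(s)
  x = 10: RHS = 10, y in [6, 7]  -> 2 point(s)
  x = 11: RHS = 10, y in [6, 7]  -> 2 point(s)
Affine points: 10. Add the point at infinity: total = 11.

#E(F_13) = 11


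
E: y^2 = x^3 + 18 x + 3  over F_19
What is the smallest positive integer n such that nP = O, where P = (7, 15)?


Compute successive multiples of P until we hit O:
  1P = (7, 15)
  2P = (2, 3)
  3P = (15, 0)
  4P = (2, 16)
  5P = (7, 4)
  6P = O

ord(P) = 6


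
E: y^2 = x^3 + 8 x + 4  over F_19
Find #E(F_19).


For each x in F_19, count y with y^2 = x^3 + 8 x + 4 mod 19:
  x = 0: RHS = 4, y in [2, 17]  -> 2 point(s)
  x = 2: RHS = 9, y in [3, 16]  -> 2 point(s)
  x = 3: RHS = 17, y in [6, 13]  -> 2 point(s)
  x = 4: RHS = 5, y in [9, 10]  -> 2 point(s)
  x = 5: RHS = 17, y in [6, 13]  -> 2 point(s)
  x = 7: RHS = 4, y in [2, 17]  -> 2 point(s)
  x = 9: RHS = 7, y in [8, 11]  -> 2 point(s)
  x = 10: RHS = 1, y in [1, 18]  -> 2 point(s)
  x = 11: RHS = 17, y in [6, 13]  -> 2 point(s)
  x = 12: RHS = 4, y in [2, 17]  -> 2 point(s)
  x = 13: RHS = 6, y in [5, 14]  -> 2 point(s)
Affine points: 22. Add the point at infinity: total = 23.

#E(F_19) = 23


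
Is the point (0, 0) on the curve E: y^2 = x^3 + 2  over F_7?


Check whether y^2 = x^3 + 0 x + 2 (mod 7) for (x, y) = (0, 0).
LHS: y^2 = 0^2 mod 7 = 0
RHS: x^3 + 0 x + 2 = 0^3 + 0*0 + 2 mod 7 = 2
LHS != RHS

No, not on the curve


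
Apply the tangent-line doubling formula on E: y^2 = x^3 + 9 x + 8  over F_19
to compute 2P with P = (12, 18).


Doubling: s = (3 x1^2 + a) / (2 y1)
s = (3*12^2 + 9) / (2*18) mod 19 = 17
x3 = s^2 - 2 x1 mod 19 = 17^2 - 2*12 = 18
y3 = s (x1 - x3) - y1 mod 19 = 17 * (12 - 18) - 18 = 13

2P = (18, 13)


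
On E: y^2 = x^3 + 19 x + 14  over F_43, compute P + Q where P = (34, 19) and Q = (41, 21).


P != Q, so use the chord formula.
s = (y2 - y1) / (x2 - x1) = (2) / (7) mod 43 = 31
x3 = s^2 - x1 - x2 mod 43 = 31^2 - 34 - 41 = 26
y3 = s (x1 - x3) - y1 mod 43 = 31 * (34 - 26) - 19 = 14

P + Q = (26, 14)


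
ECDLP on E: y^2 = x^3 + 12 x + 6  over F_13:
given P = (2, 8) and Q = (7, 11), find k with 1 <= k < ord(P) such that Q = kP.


Enumerate multiples of P until we hit Q = (7, 11):
  1P = (2, 8)
  2P = (8, 9)
  3P = (7, 2)
  4P = (7, 11)
Match found at i = 4.

k = 4


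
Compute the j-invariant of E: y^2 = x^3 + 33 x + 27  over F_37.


Delta = -16(4 a^3 + 27 b^2) mod 37 = 5
-1728 * (4 a)^3 = -1728 * (4*33)^3 mod 37 = 10
j = 10 * 5^(-1) mod 37 = 2

j = 2 (mod 37)


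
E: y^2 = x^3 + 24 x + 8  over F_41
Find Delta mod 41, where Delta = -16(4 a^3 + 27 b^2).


4 a^3 + 27 b^2 = 4*24^3 + 27*8^2 = 55296 + 1728 = 57024
Delta = -16 * (57024) = -912384
Delta mod 41 = 30

Delta = 30 (mod 41)


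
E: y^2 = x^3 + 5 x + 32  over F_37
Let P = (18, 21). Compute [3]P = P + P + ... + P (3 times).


k = 3 = 11_2 (binary, LSB first: 11)
Double-and-add from P = (18, 21):
  bit 0 = 1: acc = O + (18, 21) = (18, 21)
  bit 1 = 1: acc = (18, 21) + (10, 3) = (21, 0)

3P = (21, 0)


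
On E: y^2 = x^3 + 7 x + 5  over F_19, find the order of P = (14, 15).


Compute successive multiples of P until we hit O:
  1P = (14, 15)
  2P = (7, 13)
  3P = (7, 6)
  4P = (14, 4)
  5P = O

ord(P) = 5


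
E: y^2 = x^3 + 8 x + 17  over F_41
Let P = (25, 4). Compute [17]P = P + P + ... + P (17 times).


k = 17 = 10001_2 (binary, LSB first: 10001)
Double-and-add from P = (25, 4):
  bit 0 = 1: acc = O + (25, 4) = (25, 4)
  bit 1 = 0: acc unchanged = (25, 4)
  bit 2 = 0: acc unchanged = (25, 4)
  bit 3 = 0: acc unchanged = (25, 4)
  bit 4 = 1: acc = (25, 4) + (11, 40) = (25, 37)

17P = (25, 37)


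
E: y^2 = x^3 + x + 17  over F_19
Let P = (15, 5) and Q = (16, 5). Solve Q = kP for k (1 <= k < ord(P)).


Enumerate multiples of P until we hit Q = (16, 5):
  1P = (15, 5)
  2P = (17, 8)
  3P = (13, 17)
  4P = (8, 10)
  5P = (0, 6)
  6P = (10, 1)
  7P = (3, 16)
  8P = (12, 16)
  9P = (16, 5)
Match found at i = 9.

k = 9


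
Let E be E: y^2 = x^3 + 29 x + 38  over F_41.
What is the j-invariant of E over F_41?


Delta = -16(4 a^3 + 27 b^2) mod 41 = 22
-1728 * (4 a)^3 = -1728 * (4*29)^3 mod 41 = 8
j = 8 * 22^(-1) mod 41 = 19

j = 19 (mod 41)


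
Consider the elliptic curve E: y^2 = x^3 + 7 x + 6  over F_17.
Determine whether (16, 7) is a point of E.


Check whether y^2 = x^3 + 7 x + 6 (mod 17) for (x, y) = (16, 7).
LHS: y^2 = 7^2 mod 17 = 15
RHS: x^3 + 7 x + 6 = 16^3 + 7*16 + 6 mod 17 = 15
LHS = RHS

Yes, on the curve


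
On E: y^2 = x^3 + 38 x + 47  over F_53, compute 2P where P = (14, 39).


Doubling: s = (3 x1^2 + a) / (2 y1)
s = (3*14^2 + 38) / (2*39) mod 53 = 42
x3 = s^2 - 2 x1 mod 53 = 42^2 - 2*14 = 40
y3 = s (x1 - x3) - y1 mod 53 = 42 * (14 - 40) - 39 = 35

2P = (40, 35)


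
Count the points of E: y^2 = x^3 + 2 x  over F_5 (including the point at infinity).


For each x in F_5, count y with y^2 = x^3 + 2 x + 0 mod 5:
  x = 0: RHS = 0, y in [0]  -> 1 point(s)
Affine points: 1. Add the point at infinity: total = 2.

#E(F_5) = 2


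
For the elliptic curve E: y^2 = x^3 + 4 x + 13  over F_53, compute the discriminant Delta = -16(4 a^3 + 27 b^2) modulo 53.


4 a^3 + 27 b^2 = 4*4^3 + 27*13^2 = 256 + 4563 = 4819
Delta = -16 * (4819) = -77104
Delta mod 53 = 11

Delta = 11 (mod 53)


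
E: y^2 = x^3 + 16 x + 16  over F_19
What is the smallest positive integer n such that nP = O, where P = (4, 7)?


Compute successive multiples of P until we hit O:
  1P = (4, 7)
  2P = (16, 6)
  3P = (6, 9)
  4P = (10, 6)
  5P = (14, 1)
  6P = (12, 13)
  7P = (0, 15)
  8P = (0, 4)
  ... (continuing to 15P)
  15P = O

ord(P) = 15


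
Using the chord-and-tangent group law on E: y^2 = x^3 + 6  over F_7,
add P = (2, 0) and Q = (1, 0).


P != Q, so use the chord formula.
s = (y2 - y1) / (x2 - x1) = (0) / (6) mod 7 = 0
x3 = s^2 - x1 - x2 mod 7 = 0^2 - 2 - 1 = 4
y3 = s (x1 - x3) - y1 mod 7 = 0 * (2 - 4) - 0 = 0

P + Q = (4, 0)


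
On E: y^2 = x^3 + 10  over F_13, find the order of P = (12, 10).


Compute successive multiples of P until we hit O:
  1P = (12, 10)
  2P = (12, 3)
  3P = O

ord(P) = 3


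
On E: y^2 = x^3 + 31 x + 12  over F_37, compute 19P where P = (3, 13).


k = 19 = 10011_2 (binary, LSB first: 11001)
Double-and-add from P = (3, 13):
  bit 0 = 1: acc = O + (3, 13) = (3, 13)
  bit 1 = 1: acc = (3, 13) + (27, 16) = (18, 36)
  bit 2 = 0: acc unchanged = (18, 36)
  bit 3 = 0: acc unchanged = (18, 36)
  bit 4 = 1: acc = (18, 36) + (30, 28) = (10, 8)

19P = (10, 8)


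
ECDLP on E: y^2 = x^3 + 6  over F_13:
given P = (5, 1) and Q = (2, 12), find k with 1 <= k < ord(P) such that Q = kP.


Enumerate multiples of P until we hit Q = (2, 12):
  1P = (5, 1)
  2P = (2, 1)
  3P = (6, 12)
  4P = (6, 1)
  5P = (2, 12)
Match found at i = 5.

k = 5


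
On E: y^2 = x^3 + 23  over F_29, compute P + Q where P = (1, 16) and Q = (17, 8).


P != Q, so use the chord formula.
s = (y2 - y1) / (x2 - x1) = (21) / (16) mod 29 = 14
x3 = s^2 - x1 - x2 mod 29 = 14^2 - 1 - 17 = 4
y3 = s (x1 - x3) - y1 mod 29 = 14 * (1 - 4) - 16 = 0

P + Q = (4, 0)


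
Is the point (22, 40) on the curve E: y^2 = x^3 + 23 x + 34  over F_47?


Check whether y^2 = x^3 + 23 x + 34 (mod 47) for (x, y) = (22, 40).
LHS: y^2 = 40^2 mod 47 = 2
RHS: x^3 + 23 x + 34 = 22^3 + 23*22 + 34 mod 47 = 2
LHS = RHS

Yes, on the curve


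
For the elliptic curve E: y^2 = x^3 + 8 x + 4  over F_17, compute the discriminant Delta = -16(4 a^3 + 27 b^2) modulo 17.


4 a^3 + 27 b^2 = 4*8^3 + 27*4^2 = 2048 + 432 = 2480
Delta = -16 * (2480) = -39680
Delta mod 17 = 15

Delta = 15 (mod 17)


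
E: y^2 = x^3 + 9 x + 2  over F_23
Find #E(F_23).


For each x in F_23, count y with y^2 = x^3 + 9 x + 2 mod 23:
  x = 0: RHS = 2, y in [5, 18]  -> 2 point(s)
  x = 1: RHS = 12, y in [9, 14]  -> 2 point(s)
  x = 11: RHS = 6, y in [11, 12]  -> 2 point(s)
  x = 13: RHS = 16, y in [4, 19]  -> 2 point(s)
  x = 15: RHS = 16, y in [4, 19]  -> 2 point(s)
  x = 17: RHS = 8, y in [10, 13]  -> 2 point(s)
  x = 18: RHS = 16, y in [4, 19]  -> 2 point(s)
Affine points: 14. Add the point at infinity: total = 15.

#E(F_23) = 15


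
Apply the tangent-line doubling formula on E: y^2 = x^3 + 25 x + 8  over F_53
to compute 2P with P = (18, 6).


Doubling: s = (3 x1^2 + a) / (2 y1)
s = (3*18^2 + 25) / (2*6) mod 53 = 8
x3 = s^2 - 2 x1 mod 53 = 8^2 - 2*18 = 28
y3 = s (x1 - x3) - y1 mod 53 = 8 * (18 - 28) - 6 = 20

2P = (28, 20)


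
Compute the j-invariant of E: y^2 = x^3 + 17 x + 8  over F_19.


Delta = -16(4 a^3 + 27 b^2) mod 19 = 15
-1728 * (4 a)^3 = -1728 * (4*17)^3 mod 19 = 1
j = 1 * 15^(-1) mod 19 = 14

j = 14 (mod 19)


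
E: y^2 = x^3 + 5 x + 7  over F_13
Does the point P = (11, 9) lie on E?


Check whether y^2 = x^3 + 5 x + 7 (mod 13) for (x, y) = (11, 9).
LHS: y^2 = 9^2 mod 13 = 3
RHS: x^3 + 5 x + 7 = 11^3 + 5*11 + 7 mod 13 = 2
LHS != RHS

No, not on the curve


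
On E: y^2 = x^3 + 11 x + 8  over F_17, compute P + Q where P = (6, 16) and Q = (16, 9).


P != Q, so use the chord formula.
s = (y2 - y1) / (x2 - x1) = (10) / (10) mod 17 = 1
x3 = s^2 - x1 - x2 mod 17 = 1^2 - 6 - 16 = 13
y3 = s (x1 - x3) - y1 mod 17 = 1 * (6 - 13) - 16 = 11

P + Q = (13, 11)


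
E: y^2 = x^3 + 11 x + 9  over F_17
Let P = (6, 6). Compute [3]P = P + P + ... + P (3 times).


k = 3 = 11_2 (binary, LSB first: 11)
Double-and-add from P = (6, 6):
  bit 0 = 1: acc = O + (6, 6) = (6, 6)
  bit 1 = 1: acc = (6, 6) + (5, 11) = (14, 0)

3P = (14, 0)


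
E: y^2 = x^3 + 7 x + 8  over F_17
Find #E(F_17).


For each x in F_17, count y with y^2 = x^3 + 7 x + 8 mod 17:
  x = 0: RHS = 8, y in [5, 12]  -> 2 point(s)
  x = 1: RHS = 16, y in [4, 13]  -> 2 point(s)
  x = 2: RHS = 13, y in [8, 9]  -> 2 point(s)
  x = 4: RHS = 15, y in [7, 10]  -> 2 point(s)
  x = 5: RHS = 15, y in [7, 10]  -> 2 point(s)
  x = 7: RHS = 9, y in [3, 14]  -> 2 point(s)
  x = 8: RHS = 15, y in [7, 10]  -> 2 point(s)
  x = 9: RHS = 1, y in [1, 16]  -> 2 point(s)
  x = 12: RHS = 1, y in [1, 16]  -> 2 point(s)
  x = 13: RHS = 1, y in [1, 16]  -> 2 point(s)
  x = 16: RHS = 0, y in [0]  -> 1 point(s)
Affine points: 21. Add the point at infinity: total = 22.

#E(F_17) = 22


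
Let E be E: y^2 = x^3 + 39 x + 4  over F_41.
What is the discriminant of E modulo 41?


4 a^3 + 27 b^2 = 4*39^3 + 27*4^2 = 237276 + 432 = 237708
Delta = -16 * (237708) = -3803328
Delta mod 41 = 37

Delta = 37 (mod 41)


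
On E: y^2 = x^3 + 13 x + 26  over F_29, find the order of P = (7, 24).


Compute successive multiples of P until we hit O:
  1P = (7, 24)
  2P = (10, 24)
  3P = (12, 5)
  4P = (14, 20)
  5P = (3, 11)
  6P = (6, 1)
  7P = (23, 14)
  8P = (8, 2)
  ... (continuing to 22P)
  22P = O

ord(P) = 22


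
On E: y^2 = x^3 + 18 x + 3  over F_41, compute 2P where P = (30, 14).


Doubling: s = (3 x1^2 + a) / (2 y1)
s = (3*30^2 + 18) / (2*14) mod 41 = 18
x3 = s^2 - 2 x1 mod 41 = 18^2 - 2*30 = 18
y3 = s (x1 - x3) - y1 mod 41 = 18 * (30 - 18) - 14 = 38

2P = (18, 38)


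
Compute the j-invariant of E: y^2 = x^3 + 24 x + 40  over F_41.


Delta = -16(4 a^3 + 27 b^2) mod 41 = 22
-1728 * (4 a)^3 = -1728 * (4*24)^3 mod 41 = 18
j = 18 * 22^(-1) mod 41 = 12

j = 12 (mod 41)


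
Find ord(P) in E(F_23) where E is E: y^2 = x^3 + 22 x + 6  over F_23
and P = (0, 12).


Compute successive multiples of P until we hit O:
  1P = (0, 12)
  2P = (1, 12)
  3P = (22, 11)
  4P = (2, 9)
  5P = (6, 20)
  6P = (6, 3)
  7P = (2, 14)
  8P = (22, 12)
  ... (continuing to 11P)
  11P = O

ord(P) = 11


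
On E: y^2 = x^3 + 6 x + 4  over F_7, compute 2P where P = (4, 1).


k = 2 = 10_2 (binary, LSB first: 01)
Double-and-add from P = (4, 1):
  bit 0 = 0: acc unchanged = O
  bit 1 = 1: acc = O + (0, 2) = (0, 2)

2P = (0, 2)


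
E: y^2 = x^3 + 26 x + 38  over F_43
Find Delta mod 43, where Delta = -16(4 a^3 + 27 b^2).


4 a^3 + 27 b^2 = 4*26^3 + 27*38^2 = 70304 + 38988 = 109292
Delta = -16 * (109292) = -1748672
Delta mod 43 = 9

Delta = 9 (mod 43)


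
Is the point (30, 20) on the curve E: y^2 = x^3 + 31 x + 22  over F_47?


Check whether y^2 = x^3 + 31 x + 22 (mod 47) for (x, y) = (30, 20).
LHS: y^2 = 20^2 mod 47 = 24
RHS: x^3 + 31 x + 22 = 30^3 + 31*30 + 22 mod 47 = 34
LHS != RHS

No, not on the curve


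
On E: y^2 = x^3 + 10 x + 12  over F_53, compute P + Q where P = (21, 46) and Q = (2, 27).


P != Q, so use the chord formula.
s = (y2 - y1) / (x2 - x1) = (34) / (34) mod 53 = 1
x3 = s^2 - x1 - x2 mod 53 = 1^2 - 21 - 2 = 31
y3 = s (x1 - x3) - y1 mod 53 = 1 * (21 - 31) - 46 = 50

P + Q = (31, 50)


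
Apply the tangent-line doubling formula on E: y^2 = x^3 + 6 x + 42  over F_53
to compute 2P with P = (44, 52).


Doubling: s = (3 x1^2 + a) / (2 y1)
s = (3*44^2 + 6) / (2*52) mod 53 = 8
x3 = s^2 - 2 x1 mod 53 = 8^2 - 2*44 = 29
y3 = s (x1 - x3) - y1 mod 53 = 8 * (44 - 29) - 52 = 15

2P = (29, 15)


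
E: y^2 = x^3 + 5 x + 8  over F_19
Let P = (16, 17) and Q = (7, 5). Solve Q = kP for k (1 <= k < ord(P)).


Enumerate multiples of P until we hit Q = (7, 5):
  1P = (16, 17)
  2P = (13, 16)
  3P = (7, 5)
Match found at i = 3.

k = 3


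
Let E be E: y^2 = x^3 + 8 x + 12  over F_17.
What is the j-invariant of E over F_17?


Delta = -16(4 a^3 + 27 b^2) mod 17 = 3
-1728 * (4 a)^3 = -1728 * (4*8)^3 mod 17 = 3
j = 3 * 3^(-1) mod 17 = 1

j = 1 (mod 17)


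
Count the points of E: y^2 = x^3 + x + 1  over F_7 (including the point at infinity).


For each x in F_7, count y with y^2 = x^3 + 1 x + 1 mod 7:
  x = 0: RHS = 1, y in [1, 6]  -> 2 point(s)
  x = 2: RHS = 4, y in [2, 5]  -> 2 point(s)
Affine points: 4. Add the point at infinity: total = 5.

#E(F_7) = 5


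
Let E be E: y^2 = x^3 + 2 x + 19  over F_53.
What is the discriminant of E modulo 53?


4 a^3 + 27 b^2 = 4*2^3 + 27*19^2 = 32 + 9747 = 9779
Delta = -16 * (9779) = -156464
Delta mod 53 = 45

Delta = 45 (mod 53)


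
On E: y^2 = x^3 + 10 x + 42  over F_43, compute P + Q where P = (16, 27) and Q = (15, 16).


P != Q, so use the chord formula.
s = (y2 - y1) / (x2 - x1) = (32) / (42) mod 43 = 11
x3 = s^2 - x1 - x2 mod 43 = 11^2 - 16 - 15 = 4
y3 = s (x1 - x3) - y1 mod 43 = 11 * (16 - 4) - 27 = 19

P + Q = (4, 19)


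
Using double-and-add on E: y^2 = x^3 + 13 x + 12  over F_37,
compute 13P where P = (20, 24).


k = 13 = 1101_2 (binary, LSB first: 1011)
Double-and-add from P = (20, 24):
  bit 0 = 1: acc = O + (20, 24) = (20, 24)
  bit 1 = 0: acc unchanged = (20, 24)
  bit 2 = 1: acc = (20, 24) + (18, 11) = (32, 9)
  bit 3 = 1: acc = (32, 9) + (17, 22) = (32, 28)

13P = (32, 28)


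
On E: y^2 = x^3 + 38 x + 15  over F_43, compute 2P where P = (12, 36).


Doubling: s = (3 x1^2 + a) / (2 y1)
s = (3*12^2 + 38) / (2*36) mod 43 = 34
x3 = s^2 - 2 x1 mod 43 = 34^2 - 2*12 = 14
y3 = s (x1 - x3) - y1 mod 43 = 34 * (12 - 14) - 36 = 25

2P = (14, 25)


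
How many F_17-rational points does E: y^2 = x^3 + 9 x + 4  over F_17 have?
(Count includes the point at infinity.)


For each x in F_17, count y with y^2 = x^3 + 9 x + 4 mod 17:
  x = 0: RHS = 4, y in [2, 15]  -> 2 point(s)
  x = 2: RHS = 13, y in [8, 9]  -> 2 point(s)
  x = 4: RHS = 2, y in [6, 11]  -> 2 point(s)
  x = 5: RHS = 4, y in [2, 15]  -> 2 point(s)
  x = 6: RHS = 2, y in [6, 11]  -> 2 point(s)
  x = 7: RHS = 2, y in [6, 11]  -> 2 point(s)
  x = 9: RHS = 15, y in [7, 10]  -> 2 point(s)
  x = 12: RHS = 4, y in [2, 15]  -> 2 point(s)
  x = 14: RHS = 1, y in [1, 16]  -> 2 point(s)
Affine points: 18. Add the point at infinity: total = 19.

#E(F_17) = 19


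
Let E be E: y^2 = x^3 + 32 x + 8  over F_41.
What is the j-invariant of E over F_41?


Delta = -16(4 a^3 + 27 b^2) mod 41 = 25
-1728 * (4 a)^3 = -1728 * (4*32)^3 mod 41 = 29
j = 29 * 25^(-1) mod 41 = 11

j = 11 (mod 41)


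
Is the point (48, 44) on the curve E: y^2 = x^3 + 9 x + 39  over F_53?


Check whether y^2 = x^3 + 9 x + 39 (mod 53) for (x, y) = (48, 44).
LHS: y^2 = 44^2 mod 53 = 28
RHS: x^3 + 9 x + 39 = 48^3 + 9*48 + 39 mod 53 = 28
LHS = RHS

Yes, on the curve


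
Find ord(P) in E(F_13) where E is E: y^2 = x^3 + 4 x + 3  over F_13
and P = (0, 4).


Compute successive multiples of P until we hit O:
  1P = (0, 4)
  2P = (10, 4)
  3P = (3, 9)
  4P = (7, 6)
  5P = (9, 12)
  6P = (8, 12)
  7P = (6, 3)
  8P = (11, 0)
  ... (continuing to 16P)
  16P = O

ord(P) = 16


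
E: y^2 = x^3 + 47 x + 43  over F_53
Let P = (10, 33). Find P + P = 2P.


Doubling: s = (3 x1^2 + a) / (2 y1)
s = (3*10^2 + 47) / (2*33) mod 53 = 43
x3 = s^2 - 2 x1 mod 53 = 43^2 - 2*10 = 27
y3 = s (x1 - x3) - y1 mod 53 = 43 * (10 - 27) - 33 = 31

2P = (27, 31)


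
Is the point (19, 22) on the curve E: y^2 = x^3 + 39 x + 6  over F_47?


Check whether y^2 = x^3 + 39 x + 6 (mod 47) for (x, y) = (19, 22).
LHS: y^2 = 22^2 mod 47 = 14
RHS: x^3 + 39 x + 6 = 19^3 + 39*19 + 6 mod 47 = 39
LHS != RHS

No, not on the curve


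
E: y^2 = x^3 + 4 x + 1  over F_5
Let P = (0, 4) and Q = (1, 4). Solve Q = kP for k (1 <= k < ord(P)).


Enumerate multiples of P until we hit Q = (1, 4):
  1P = (0, 4)
  2P = (4, 4)
  3P = (1, 1)
  4P = (3, 0)
  5P = (1, 4)
Match found at i = 5.

k = 5


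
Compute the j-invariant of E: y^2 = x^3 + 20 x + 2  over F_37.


Delta = -16(4 a^3 + 27 b^2) mod 37 = 17
-1728 * (4 a)^3 = -1728 * (4*20)^3 mod 37 = 8
j = 8 * 17^(-1) mod 37 = 7

j = 7 (mod 37)


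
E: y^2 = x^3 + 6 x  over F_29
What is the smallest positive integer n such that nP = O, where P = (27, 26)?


Compute successive multiples of P until we hit O:
  1P = (27, 26)
  2P = (13, 19)
  3P = (11, 11)
  4P = (4, 1)
  5P = (21, 7)
  6P = (16, 4)
  7P = (19, 19)
  8P = (25, 12)
  ... (continuing to 20P)
  20P = O

ord(P) = 20


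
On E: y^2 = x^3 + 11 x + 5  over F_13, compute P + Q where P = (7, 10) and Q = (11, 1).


P != Q, so use the chord formula.
s = (y2 - y1) / (x2 - x1) = (4) / (4) mod 13 = 1
x3 = s^2 - x1 - x2 mod 13 = 1^2 - 7 - 11 = 9
y3 = s (x1 - x3) - y1 mod 13 = 1 * (7 - 9) - 10 = 1

P + Q = (9, 1)


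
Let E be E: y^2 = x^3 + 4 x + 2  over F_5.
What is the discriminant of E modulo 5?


4 a^3 + 27 b^2 = 4*4^3 + 27*2^2 = 256 + 108 = 364
Delta = -16 * (364) = -5824
Delta mod 5 = 1

Delta = 1 (mod 5)


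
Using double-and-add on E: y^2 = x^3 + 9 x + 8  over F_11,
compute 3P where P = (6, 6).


k = 3 = 11_2 (binary, LSB first: 11)
Double-and-add from P = (6, 6):
  bit 0 = 1: acc = O + (6, 6) = (6, 6)
  bit 1 = 1: acc = (6, 6) + (4, 8) = (2, 1)

3P = (2, 1)


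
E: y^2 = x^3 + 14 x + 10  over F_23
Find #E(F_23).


For each x in F_23, count y with y^2 = x^3 + 14 x + 10 mod 23:
  x = 1: RHS = 2, y in [5, 18]  -> 2 point(s)
  x = 2: RHS = 0, y in [0]  -> 1 point(s)
  x = 8: RHS = 13, y in [6, 17]  -> 2 point(s)
  x = 10: RHS = 0, y in [0]  -> 1 point(s)
  x = 11: RHS = 0, y in [0]  -> 1 point(s)
  x = 14: RHS = 6, y in [11, 12]  -> 2 point(s)
  x = 16: RHS = 6, y in [11, 12]  -> 2 point(s)
  x = 17: RHS = 9, y in [3, 20]  -> 2 point(s)
  x = 22: RHS = 18, y in [8, 15]  -> 2 point(s)
Affine points: 15. Add the point at infinity: total = 16.

#E(F_23) = 16


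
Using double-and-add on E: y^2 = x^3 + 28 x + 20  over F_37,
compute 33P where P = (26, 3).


k = 33 = 100001_2 (binary, LSB first: 100001)
Double-and-add from P = (26, 3):
  bit 0 = 1: acc = O + (26, 3) = (26, 3)
  bit 1 = 0: acc unchanged = (26, 3)
  bit 2 = 0: acc unchanged = (26, 3)
  bit 3 = 0: acc unchanged = (26, 3)
  bit 4 = 0: acc unchanged = (26, 3)
  bit 5 = 1: acc = (26, 3) + (2, 26) = (6, 21)

33P = (6, 21)


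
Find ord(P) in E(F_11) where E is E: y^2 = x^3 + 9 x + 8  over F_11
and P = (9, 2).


Compute successive multiples of P until we hit O:
  1P = (9, 2)
  2P = (2, 10)
  3P = (4, 8)
  4P = (10, 8)
  5P = (6, 5)
  6P = (8, 8)
  7P = (8, 3)
  8P = (6, 6)
  ... (continuing to 13P)
  13P = O

ord(P) = 13


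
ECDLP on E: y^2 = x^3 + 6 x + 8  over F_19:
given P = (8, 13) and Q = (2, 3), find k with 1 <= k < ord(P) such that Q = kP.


Enumerate multiples of P until we hit Q = (2, 3):
  1P = (8, 13)
  2P = (14, 10)
  3P = (2, 3)
Match found at i = 3.

k = 3


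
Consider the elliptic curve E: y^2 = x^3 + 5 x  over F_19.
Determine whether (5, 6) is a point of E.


Check whether y^2 = x^3 + 5 x + 0 (mod 19) for (x, y) = (5, 6).
LHS: y^2 = 6^2 mod 19 = 17
RHS: x^3 + 5 x + 0 = 5^3 + 5*5 + 0 mod 19 = 17
LHS = RHS

Yes, on the curve


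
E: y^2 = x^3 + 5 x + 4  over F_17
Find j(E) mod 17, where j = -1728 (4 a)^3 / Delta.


Delta = -16(4 a^3 + 27 b^2) mod 17 = 14
-1728 * (4 a)^3 = -1728 * (4*5)^3 mod 17 = 9
j = 9 * 14^(-1) mod 17 = 14

j = 14 (mod 17)


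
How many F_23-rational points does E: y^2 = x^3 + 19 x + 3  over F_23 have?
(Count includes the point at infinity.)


For each x in F_23, count y with y^2 = x^3 + 19 x + 3 mod 23:
  x = 0: RHS = 3, y in [7, 16]  -> 2 point(s)
  x = 1: RHS = 0, y in [0]  -> 1 point(s)
  x = 2: RHS = 3, y in [7, 16]  -> 2 point(s)
  x = 3: RHS = 18, y in [8, 15]  -> 2 point(s)
  x = 5: RHS = 16, y in [4, 19]  -> 2 point(s)
  x = 8: RHS = 0, y in [0]  -> 1 point(s)
  x = 9: RHS = 6, y in [11, 12]  -> 2 point(s)
  x = 11: RHS = 2, y in [5, 18]  -> 2 point(s)
  x = 12: RHS = 4, y in [2, 21]  -> 2 point(s)
  x = 13: RHS = 9, y in [3, 20]  -> 2 point(s)
  x = 14: RHS = 0, y in [0]  -> 1 point(s)
  x = 15: RHS = 6, y in [11, 12]  -> 2 point(s)
  x = 17: RHS = 18, y in [8, 15]  -> 2 point(s)
  x = 18: RHS = 13, y in [6, 17]  -> 2 point(s)
  x = 19: RHS = 1, y in [1, 22]  -> 2 point(s)
  x = 21: RHS = 3, y in [7, 16]  -> 2 point(s)
  x = 22: RHS = 6, y in [11, 12]  -> 2 point(s)
Affine points: 31. Add the point at infinity: total = 32.

#E(F_23) = 32


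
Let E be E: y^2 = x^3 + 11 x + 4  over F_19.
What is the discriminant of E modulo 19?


4 a^3 + 27 b^2 = 4*11^3 + 27*4^2 = 5324 + 432 = 5756
Delta = -16 * (5756) = -92096
Delta mod 19 = 16

Delta = 16 (mod 19)


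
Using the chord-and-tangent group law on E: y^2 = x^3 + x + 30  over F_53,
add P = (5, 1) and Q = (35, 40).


P != Q, so use the chord formula.
s = (y2 - y1) / (x2 - x1) = (39) / (30) mod 53 = 49
x3 = s^2 - x1 - x2 mod 53 = 49^2 - 5 - 35 = 29
y3 = s (x1 - x3) - y1 mod 53 = 49 * (5 - 29) - 1 = 42

P + Q = (29, 42)


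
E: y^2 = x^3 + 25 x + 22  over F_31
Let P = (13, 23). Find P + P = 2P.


Doubling: s = (3 x1^2 + a) / (2 y1)
s = (3*13^2 + 25) / (2*23) mod 31 = 21
x3 = s^2 - 2 x1 mod 31 = 21^2 - 2*13 = 12
y3 = s (x1 - x3) - y1 mod 31 = 21 * (13 - 12) - 23 = 29

2P = (12, 29)


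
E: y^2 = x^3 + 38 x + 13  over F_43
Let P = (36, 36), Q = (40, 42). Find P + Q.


P != Q, so use the chord formula.
s = (y2 - y1) / (x2 - x1) = (6) / (4) mod 43 = 23
x3 = s^2 - x1 - x2 mod 43 = 23^2 - 36 - 40 = 23
y3 = s (x1 - x3) - y1 mod 43 = 23 * (36 - 23) - 36 = 5

P + Q = (23, 5)


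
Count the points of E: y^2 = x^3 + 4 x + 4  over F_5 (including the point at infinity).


For each x in F_5, count y with y^2 = x^3 + 4 x + 4 mod 5:
  x = 0: RHS = 4, y in [2, 3]  -> 2 point(s)
  x = 1: RHS = 4, y in [2, 3]  -> 2 point(s)
  x = 2: RHS = 0, y in [0]  -> 1 point(s)
  x = 4: RHS = 4, y in [2, 3]  -> 2 point(s)
Affine points: 7. Add the point at infinity: total = 8.

#E(F_5) = 8


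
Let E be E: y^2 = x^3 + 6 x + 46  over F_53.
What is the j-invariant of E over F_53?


Delta = -16(4 a^3 + 27 b^2) mod 53 = 41
-1728 * (4 a)^3 = -1728 * (4*6)^3 mod 53 = 23
j = 23 * 41^(-1) mod 53 = 29

j = 29 (mod 53)


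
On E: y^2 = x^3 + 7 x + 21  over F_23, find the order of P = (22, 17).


Compute successive multiples of P until we hit O:
  1P = (22, 17)
  2P = (11, 16)
  3P = (17, 19)
  4P = (9, 10)
  5P = (1, 12)
  6P = (12, 4)
  7P = (13, 20)
  8P = (6, 16)
  ... (continuing to 18P)
  18P = O

ord(P) = 18


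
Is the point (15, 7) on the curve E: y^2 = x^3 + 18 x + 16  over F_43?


Check whether y^2 = x^3 + 18 x + 16 (mod 43) for (x, y) = (15, 7).
LHS: y^2 = 7^2 mod 43 = 6
RHS: x^3 + 18 x + 16 = 15^3 + 18*15 + 16 mod 43 = 6
LHS = RHS

Yes, on the curve


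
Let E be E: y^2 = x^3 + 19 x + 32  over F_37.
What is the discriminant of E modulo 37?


4 a^3 + 27 b^2 = 4*19^3 + 27*32^2 = 27436 + 27648 = 55084
Delta = -16 * (55084) = -881344
Delta mod 37 = 33

Delta = 33 (mod 37)


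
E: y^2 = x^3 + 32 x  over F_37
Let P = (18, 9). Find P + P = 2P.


Doubling: s = (3 x1^2 + a) / (2 y1)
s = (3*18^2 + 32) / (2*9) mod 37 = 27
x3 = s^2 - 2 x1 mod 37 = 27^2 - 2*18 = 27
y3 = s (x1 - x3) - y1 mod 37 = 27 * (18 - 27) - 9 = 7

2P = (27, 7)


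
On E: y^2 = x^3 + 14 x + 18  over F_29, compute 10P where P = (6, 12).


k = 10 = 1010_2 (binary, LSB first: 0101)
Double-and-add from P = (6, 12):
  bit 0 = 0: acc unchanged = O
  bit 1 = 1: acc = O + (8, 2) = (8, 2)
  bit 2 = 0: acc unchanged = (8, 2)
  bit 3 = 1: acc = (8, 2) + (7, 13) = (19, 3)

10P = (19, 3)


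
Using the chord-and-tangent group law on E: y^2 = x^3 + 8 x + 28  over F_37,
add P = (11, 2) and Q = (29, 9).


P != Q, so use the chord formula.
s = (y2 - y1) / (x2 - x1) = (7) / (18) mod 37 = 23
x3 = s^2 - x1 - x2 mod 37 = 23^2 - 11 - 29 = 8
y3 = s (x1 - x3) - y1 mod 37 = 23 * (11 - 8) - 2 = 30

P + Q = (8, 30)


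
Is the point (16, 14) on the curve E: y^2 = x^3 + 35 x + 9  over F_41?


Check whether y^2 = x^3 + 35 x + 9 (mod 41) for (x, y) = (16, 14).
LHS: y^2 = 14^2 mod 41 = 32
RHS: x^3 + 35 x + 9 = 16^3 + 35*16 + 9 mod 41 = 32
LHS = RHS

Yes, on the curve


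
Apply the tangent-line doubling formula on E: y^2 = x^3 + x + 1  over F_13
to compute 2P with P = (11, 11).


Doubling: s = (3 x1^2 + a) / (2 y1)
s = (3*11^2 + 1) / (2*11) mod 13 = 0
x3 = s^2 - 2 x1 mod 13 = 0^2 - 2*11 = 4
y3 = s (x1 - x3) - y1 mod 13 = 0 * (11 - 4) - 11 = 2

2P = (4, 2)


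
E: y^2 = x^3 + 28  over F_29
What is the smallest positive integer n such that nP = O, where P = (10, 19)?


Compute successive multiples of P until we hit O:
  1P = (10, 19)
  2P = (2, 6)
  3P = (21, 3)
  4P = (26, 28)
  5P = (0, 12)
  6P = (25, 14)
  7P = (7, 9)
  8P = (7, 20)
  ... (continuing to 15P)
  15P = O

ord(P) = 15


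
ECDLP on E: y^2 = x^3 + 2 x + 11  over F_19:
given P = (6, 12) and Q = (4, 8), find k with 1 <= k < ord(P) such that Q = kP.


Enumerate multiples of P until we hit Q = (4, 8):
  1P = (6, 12)
  2P = (16, 15)
  3P = (14, 16)
  4P = (4, 8)
Match found at i = 4.

k = 4


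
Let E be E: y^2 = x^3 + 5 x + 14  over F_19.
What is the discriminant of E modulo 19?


4 a^3 + 27 b^2 = 4*5^3 + 27*14^2 = 500 + 5292 = 5792
Delta = -16 * (5792) = -92672
Delta mod 19 = 10

Delta = 10 (mod 19)


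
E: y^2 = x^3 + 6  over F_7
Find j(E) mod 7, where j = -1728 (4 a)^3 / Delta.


Delta = -16(4 a^3 + 27 b^2) mod 7 = 2
-1728 * (4 a)^3 = -1728 * (4*0)^3 mod 7 = 0
j = 0 * 2^(-1) mod 7 = 0

j = 0 (mod 7)


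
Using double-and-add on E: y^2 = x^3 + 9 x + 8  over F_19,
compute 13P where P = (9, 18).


k = 13 = 1101_2 (binary, LSB first: 1011)
Double-and-add from P = (9, 18):
  bit 0 = 1: acc = O + (9, 18) = (9, 18)
  bit 1 = 0: acc unchanged = (9, 18)
  bit 2 = 1: acc = (9, 18) + (18, 13) = (16, 7)
  bit 3 = 1: acc = (16, 7) + (3, 10) = (5, 8)

13P = (5, 8)


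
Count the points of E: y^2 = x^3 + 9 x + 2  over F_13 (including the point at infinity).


For each x in F_13, count y with y^2 = x^3 + 9 x + 2 mod 13:
  x = 1: RHS = 12, y in [5, 8]  -> 2 point(s)
  x = 3: RHS = 4, y in [2, 11]  -> 2 point(s)
  x = 5: RHS = 3, y in [4, 9]  -> 2 point(s)
  x = 6: RHS = 12, y in [5, 8]  -> 2 point(s)
  x = 8: RHS = 1, y in [1, 12]  -> 2 point(s)
  x = 10: RHS = 0, y in [0]  -> 1 point(s)
Affine points: 11. Add the point at infinity: total = 12.

#E(F_13) = 12


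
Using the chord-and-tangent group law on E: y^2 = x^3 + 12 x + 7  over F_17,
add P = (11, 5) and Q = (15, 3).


P != Q, so use the chord formula.
s = (y2 - y1) / (x2 - x1) = (15) / (4) mod 17 = 8
x3 = s^2 - x1 - x2 mod 17 = 8^2 - 11 - 15 = 4
y3 = s (x1 - x3) - y1 mod 17 = 8 * (11 - 4) - 5 = 0

P + Q = (4, 0)


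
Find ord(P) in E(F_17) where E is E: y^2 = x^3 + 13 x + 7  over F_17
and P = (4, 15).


Compute successive multiples of P until we hit O:
  1P = (4, 15)
  2P = (11, 11)
  3P = (11, 6)
  4P = (4, 2)
  5P = O

ord(P) = 5


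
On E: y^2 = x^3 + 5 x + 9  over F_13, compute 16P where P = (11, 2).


k = 16 = 10000_2 (binary, LSB first: 00001)
Double-and-add from P = (11, 2):
  bit 0 = 0: acc unchanged = O
  bit 1 = 0: acc unchanged = O
  bit 2 = 0: acc unchanged = O
  bit 3 = 0: acc unchanged = O
  bit 4 = 1: acc = O + (11, 11) = (11, 11)

16P = (11, 11)


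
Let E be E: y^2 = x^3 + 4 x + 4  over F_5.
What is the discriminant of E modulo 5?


4 a^3 + 27 b^2 = 4*4^3 + 27*4^2 = 256 + 432 = 688
Delta = -16 * (688) = -11008
Delta mod 5 = 2

Delta = 2 (mod 5)


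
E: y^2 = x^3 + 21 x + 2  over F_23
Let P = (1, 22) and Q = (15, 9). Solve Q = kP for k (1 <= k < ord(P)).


Enumerate multiples of P until we hit Q = (15, 9):
  1P = (1, 22)
  2P = (4, 14)
  3P = (20, 21)
  4P = (15, 9)
Match found at i = 4.

k = 4


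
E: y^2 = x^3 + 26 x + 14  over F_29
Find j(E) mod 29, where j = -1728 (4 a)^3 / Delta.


Delta = -16(4 a^3 + 27 b^2) mod 29 = 25
-1728 * (4 a)^3 = -1728 * (4*26)^3 mod 29 = 28
j = 28 * 25^(-1) mod 29 = 22

j = 22 (mod 29)


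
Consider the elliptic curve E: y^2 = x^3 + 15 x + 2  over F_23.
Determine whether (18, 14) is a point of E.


Check whether y^2 = x^3 + 15 x + 2 (mod 23) for (x, y) = (18, 14).
LHS: y^2 = 14^2 mod 23 = 12
RHS: x^3 + 15 x + 2 = 18^3 + 15*18 + 2 mod 23 = 9
LHS != RHS

No, not on the curve


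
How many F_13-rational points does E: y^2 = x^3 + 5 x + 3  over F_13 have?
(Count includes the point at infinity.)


For each x in F_13, count y with y^2 = x^3 + 5 x + 3 mod 13:
  x = 0: RHS = 3, y in [4, 9]  -> 2 point(s)
  x = 1: RHS = 9, y in [3, 10]  -> 2 point(s)
  x = 4: RHS = 9, y in [3, 10]  -> 2 point(s)
  x = 5: RHS = 10, y in [6, 7]  -> 2 point(s)
  x = 7: RHS = 4, y in [2, 11]  -> 2 point(s)
  x = 8: RHS = 9, y in [3, 10]  -> 2 point(s)
  x = 9: RHS = 10, y in [6, 7]  -> 2 point(s)
  x = 10: RHS = 0, y in [0]  -> 1 point(s)
  x = 12: RHS = 10, y in [6, 7]  -> 2 point(s)
Affine points: 17. Add the point at infinity: total = 18.

#E(F_13) = 18


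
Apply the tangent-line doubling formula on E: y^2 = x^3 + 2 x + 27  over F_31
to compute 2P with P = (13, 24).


Doubling: s = (3 x1^2 + a) / (2 y1)
s = (3*13^2 + 2) / (2*24) mod 31 = 19
x3 = s^2 - 2 x1 mod 31 = 19^2 - 2*13 = 25
y3 = s (x1 - x3) - y1 mod 31 = 19 * (13 - 25) - 24 = 27

2P = (25, 27)


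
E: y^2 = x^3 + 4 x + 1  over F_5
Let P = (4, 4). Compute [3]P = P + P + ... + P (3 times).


k = 3 = 11_2 (binary, LSB first: 11)
Double-and-add from P = (4, 4):
  bit 0 = 1: acc = O + (4, 4) = (4, 4)
  bit 1 = 1: acc = (4, 4) + (3, 0) = (4, 1)

3P = (4, 1)


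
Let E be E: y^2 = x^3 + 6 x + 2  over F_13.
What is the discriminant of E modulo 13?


4 a^3 + 27 b^2 = 4*6^3 + 27*2^2 = 864 + 108 = 972
Delta = -16 * (972) = -15552
Delta mod 13 = 9

Delta = 9 (mod 13)


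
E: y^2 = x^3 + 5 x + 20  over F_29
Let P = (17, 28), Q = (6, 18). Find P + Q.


P != Q, so use the chord formula.
s = (y2 - y1) / (x2 - x1) = (19) / (18) mod 29 = 22
x3 = s^2 - x1 - x2 mod 29 = 22^2 - 17 - 6 = 26
y3 = s (x1 - x3) - y1 mod 29 = 22 * (17 - 26) - 28 = 6

P + Q = (26, 6)


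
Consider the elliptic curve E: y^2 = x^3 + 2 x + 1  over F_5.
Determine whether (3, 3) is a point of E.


Check whether y^2 = x^3 + 2 x + 1 (mod 5) for (x, y) = (3, 3).
LHS: y^2 = 3^2 mod 5 = 4
RHS: x^3 + 2 x + 1 = 3^3 + 2*3 + 1 mod 5 = 4
LHS = RHS

Yes, on the curve


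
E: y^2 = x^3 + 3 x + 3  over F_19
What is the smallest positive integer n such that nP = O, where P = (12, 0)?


Compute successive multiples of P until we hit O:
  1P = (12, 0)
  2P = O

ord(P) = 2


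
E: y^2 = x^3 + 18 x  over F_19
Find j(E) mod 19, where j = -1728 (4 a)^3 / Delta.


Delta = -16(4 a^3 + 27 b^2) mod 19 = 7
-1728 * (4 a)^3 = -1728 * (4*18)^3 mod 19 = 12
j = 12 * 7^(-1) mod 19 = 18

j = 18 (mod 19)


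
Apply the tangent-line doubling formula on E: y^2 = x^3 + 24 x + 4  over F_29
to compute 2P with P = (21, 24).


Doubling: s = (3 x1^2 + a) / (2 y1)
s = (3*21^2 + 24) / (2*24) mod 29 = 19
x3 = s^2 - 2 x1 mod 29 = 19^2 - 2*21 = 0
y3 = s (x1 - x3) - y1 mod 29 = 19 * (21 - 0) - 24 = 27

2P = (0, 27)


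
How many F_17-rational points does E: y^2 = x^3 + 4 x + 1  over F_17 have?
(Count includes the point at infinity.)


For each x in F_17, count y with y^2 = x^3 + 4 x + 1 mod 17:
  x = 0: RHS = 1, y in [1, 16]  -> 2 point(s)
  x = 2: RHS = 0, y in [0]  -> 1 point(s)
  x = 4: RHS = 13, y in [8, 9]  -> 2 point(s)
  x = 7: RHS = 15, y in [7, 10]  -> 2 point(s)
  x = 8: RHS = 1, y in [1, 16]  -> 2 point(s)
  x = 9: RHS = 1, y in [1, 16]  -> 2 point(s)
  x = 10: RHS = 4, y in [2, 15]  -> 2 point(s)
  x = 11: RHS = 16, y in [4, 13]  -> 2 point(s)
  x = 12: RHS = 9, y in [3, 14]  -> 2 point(s)
  x = 14: RHS = 13, y in [8, 9]  -> 2 point(s)
  x = 15: RHS = 2, y in [6, 11]  -> 2 point(s)
  x = 16: RHS = 13, y in [8, 9]  -> 2 point(s)
Affine points: 23. Add the point at infinity: total = 24.

#E(F_17) = 24


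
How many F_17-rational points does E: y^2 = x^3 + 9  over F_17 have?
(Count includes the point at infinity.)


For each x in F_17, count y with y^2 = x^3 + 0 x + 9 mod 17:
  x = 0: RHS = 9, y in [3, 14]  -> 2 point(s)
  x = 2: RHS = 0, y in [0]  -> 1 point(s)
  x = 3: RHS = 2, y in [6, 11]  -> 2 point(s)
  x = 5: RHS = 15, y in [7, 10]  -> 2 point(s)
  x = 6: RHS = 4, y in [2, 15]  -> 2 point(s)
  x = 13: RHS = 13, y in [8, 9]  -> 2 point(s)
  x = 14: RHS = 16, y in [4, 13]  -> 2 point(s)
  x = 15: RHS = 1, y in [1, 16]  -> 2 point(s)
  x = 16: RHS = 8, y in [5, 12]  -> 2 point(s)
Affine points: 17. Add the point at infinity: total = 18.

#E(F_17) = 18
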